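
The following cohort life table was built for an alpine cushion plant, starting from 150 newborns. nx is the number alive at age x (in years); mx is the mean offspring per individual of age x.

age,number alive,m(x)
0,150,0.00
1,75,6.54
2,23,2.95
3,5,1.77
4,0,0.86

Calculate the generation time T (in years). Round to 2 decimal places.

lx = nx/n0 = nx/150: 1, 0.5, 0.15333…, 0.03333…, 0
lx·mx: 0, 3.27, 0.452333…, 0.059…, 0 → R0 = 3.781333…
x·lx·mx: 0, 3.27, 0.904667…, 0.177…, 0 → Σ = 4.351667…
T = 4.351667… / 3.781333… = 1.150829… → 1.15

1.15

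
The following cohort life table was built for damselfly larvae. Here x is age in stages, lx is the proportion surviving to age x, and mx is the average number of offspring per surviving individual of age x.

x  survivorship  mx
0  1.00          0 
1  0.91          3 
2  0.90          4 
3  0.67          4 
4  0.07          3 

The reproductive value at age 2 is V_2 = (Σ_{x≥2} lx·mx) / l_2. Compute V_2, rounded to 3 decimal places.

7.211

lx·mx for x ≥ 2: 3.6, 2.68, 0.21 → sum = 6.49
V_2 = 6.49 / l_2 = 6.49 / 0.9 = 7.211111… → 7.211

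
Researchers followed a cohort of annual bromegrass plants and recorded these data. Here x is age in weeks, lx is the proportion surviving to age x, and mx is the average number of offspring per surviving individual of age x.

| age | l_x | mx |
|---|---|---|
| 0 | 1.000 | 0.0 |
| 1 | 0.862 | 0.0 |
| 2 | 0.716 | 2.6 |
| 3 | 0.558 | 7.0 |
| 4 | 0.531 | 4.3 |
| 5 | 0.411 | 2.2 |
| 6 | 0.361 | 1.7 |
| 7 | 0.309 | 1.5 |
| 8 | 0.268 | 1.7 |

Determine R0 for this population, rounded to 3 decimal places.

lx·mx by age: 0, 0, 1.8616, 3.906, 2.2833, 0.9042, 0.6137, 0.4635, 0.4556
R0 = Σ lx·mx = 10.4879 → 10.488

10.488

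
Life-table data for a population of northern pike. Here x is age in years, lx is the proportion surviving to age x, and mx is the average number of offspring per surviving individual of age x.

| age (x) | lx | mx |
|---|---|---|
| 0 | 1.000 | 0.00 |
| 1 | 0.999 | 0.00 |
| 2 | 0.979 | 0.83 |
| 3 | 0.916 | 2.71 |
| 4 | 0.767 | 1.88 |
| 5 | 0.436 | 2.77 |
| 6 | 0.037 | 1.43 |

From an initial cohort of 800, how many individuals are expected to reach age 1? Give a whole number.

Expected survivors = N0 · l_1 = 800 × 0.999 = 799.2 → 799

799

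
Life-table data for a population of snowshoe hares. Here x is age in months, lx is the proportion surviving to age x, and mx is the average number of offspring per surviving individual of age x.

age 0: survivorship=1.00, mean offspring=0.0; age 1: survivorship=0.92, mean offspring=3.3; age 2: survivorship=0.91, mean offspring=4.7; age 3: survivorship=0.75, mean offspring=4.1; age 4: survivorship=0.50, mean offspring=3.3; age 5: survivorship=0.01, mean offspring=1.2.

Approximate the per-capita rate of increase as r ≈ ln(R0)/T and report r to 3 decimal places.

1.092

R0 = Σ lx·mx = 0 + 3.036 + 4.277 + 3.075 + 1.65 + 0.012 = 12.05
Σ x·lx·mx = 27.475; T = 27.475/12.05 = 2.28008…
r ≈ ln(R0)/T = ln(12.05)/2.28008… = 1.09166… → 1.092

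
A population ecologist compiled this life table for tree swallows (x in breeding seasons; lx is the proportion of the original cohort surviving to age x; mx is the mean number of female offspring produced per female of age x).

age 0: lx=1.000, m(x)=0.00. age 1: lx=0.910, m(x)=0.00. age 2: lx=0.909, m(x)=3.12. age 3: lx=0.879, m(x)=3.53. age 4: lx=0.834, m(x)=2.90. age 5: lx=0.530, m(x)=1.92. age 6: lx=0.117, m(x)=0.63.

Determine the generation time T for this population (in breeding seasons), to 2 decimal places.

3.19

lx·mx: 0, 0, 2.83608, 3.10287, 2.4186, 1.0176, 0.07371 → R0 = 9.44886
x·lx·mx: 0, 0, 5.67216, 9.30861, 9.6744, 5.088, 0.44226 → Σ = 30.18543
T = 30.18543 / 9.44886 = 3.194611… → 3.19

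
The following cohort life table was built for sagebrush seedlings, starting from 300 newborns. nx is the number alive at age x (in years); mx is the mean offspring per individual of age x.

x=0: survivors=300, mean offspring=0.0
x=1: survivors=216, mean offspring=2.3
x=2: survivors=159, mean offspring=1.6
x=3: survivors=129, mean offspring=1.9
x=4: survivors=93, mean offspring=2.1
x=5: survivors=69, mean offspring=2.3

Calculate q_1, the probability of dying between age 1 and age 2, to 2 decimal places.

lx = nx/n0 = nx/300: 1, 0.72, 0.53, 0.43, 0.31, 0.23
q_1 = (l_1 − l_2) / l_1 = (0.72 − 0.53) / 0.72
     = 0.19 / 0.72 = 0.263889… → 0.26

0.26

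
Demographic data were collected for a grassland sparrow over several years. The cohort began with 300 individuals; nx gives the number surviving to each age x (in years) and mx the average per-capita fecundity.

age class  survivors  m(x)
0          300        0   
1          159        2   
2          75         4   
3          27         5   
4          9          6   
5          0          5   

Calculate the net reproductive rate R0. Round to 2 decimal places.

2.69

lx = nx/n0 = nx/300: 1, 0.53, 0.25, 0.09, 0.03, 0
lx·mx by age: 0, 1.06, 1, 0.45, 0.18, 0
R0 = Σ lx·mx = 2.69 → 2.69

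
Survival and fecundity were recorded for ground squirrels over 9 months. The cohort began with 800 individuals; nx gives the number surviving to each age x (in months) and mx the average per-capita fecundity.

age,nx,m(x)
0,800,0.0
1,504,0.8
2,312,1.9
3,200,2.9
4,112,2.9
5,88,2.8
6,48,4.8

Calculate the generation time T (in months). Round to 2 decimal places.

lx = nx/n0 = nx/800: 1, 0.63, 0.39, 0.25, 0.14, 0.11, 0.06
lx·mx: 0, 0.504, 0.741, 0.725, 0.406, 0.308, 0.288 → R0 = 2.972
x·lx·mx: 0, 0.504, 1.482, 2.175, 1.624, 1.54, 1.728 → Σ = 9.053
T = 9.053 / 2.972 = 3.046097… → 3.05

3.05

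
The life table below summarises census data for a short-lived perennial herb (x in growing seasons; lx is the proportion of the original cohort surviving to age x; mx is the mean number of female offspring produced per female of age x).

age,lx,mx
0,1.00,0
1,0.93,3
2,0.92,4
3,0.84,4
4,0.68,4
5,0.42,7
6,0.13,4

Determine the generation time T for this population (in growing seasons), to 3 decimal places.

3.056

lx·mx: 0, 2.79, 3.68, 3.36, 2.72, 2.94, 0.52 → R0 = 16.01
x·lx·mx: 0, 2.79, 7.36, 10.08, 10.88, 14.7, 3.12 → Σ = 48.93
T = 48.93 / 16.01 = 3.056215… → 3.056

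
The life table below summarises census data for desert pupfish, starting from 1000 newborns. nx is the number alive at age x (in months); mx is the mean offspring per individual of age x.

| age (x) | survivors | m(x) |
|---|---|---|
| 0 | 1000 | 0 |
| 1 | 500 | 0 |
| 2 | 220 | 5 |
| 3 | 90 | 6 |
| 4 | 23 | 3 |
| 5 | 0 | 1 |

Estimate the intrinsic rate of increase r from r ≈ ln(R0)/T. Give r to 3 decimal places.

0.224

lx = nx/n0 = nx/1000: 1, 0.5, 0.22, 0.09, 0.023, 0
R0 = Σ lx·mx = 0 + 0 + 1.1 + 0.54 + 0.069 + 0 = 1.709
Σ x·lx·mx = 4.096; T = 4.096/1.709 = 2.39672…
r ≈ ln(R0)/T = ln(1.709)/2.39672… = 0.2236… → 0.224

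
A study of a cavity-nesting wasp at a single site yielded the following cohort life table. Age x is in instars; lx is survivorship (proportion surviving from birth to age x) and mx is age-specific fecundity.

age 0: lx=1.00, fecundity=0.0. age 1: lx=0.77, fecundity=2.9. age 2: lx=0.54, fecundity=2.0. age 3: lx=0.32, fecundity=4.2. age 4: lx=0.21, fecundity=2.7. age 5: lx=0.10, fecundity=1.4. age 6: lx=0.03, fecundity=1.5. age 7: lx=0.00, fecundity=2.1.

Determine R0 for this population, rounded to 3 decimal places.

5.409

lx·mx by age: 0, 2.233, 1.08, 1.344, 0.567, 0.14, 0.045, 0
R0 = Σ lx·mx = 5.409 → 5.409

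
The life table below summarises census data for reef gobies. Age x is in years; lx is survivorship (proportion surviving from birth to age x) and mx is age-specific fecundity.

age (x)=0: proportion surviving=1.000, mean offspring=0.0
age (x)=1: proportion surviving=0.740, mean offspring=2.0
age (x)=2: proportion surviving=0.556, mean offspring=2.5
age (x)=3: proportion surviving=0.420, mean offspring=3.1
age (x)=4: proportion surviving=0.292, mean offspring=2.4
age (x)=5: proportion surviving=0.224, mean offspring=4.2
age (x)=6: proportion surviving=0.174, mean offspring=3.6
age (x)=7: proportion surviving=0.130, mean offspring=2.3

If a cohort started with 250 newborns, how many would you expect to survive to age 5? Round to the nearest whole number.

Expected survivors = N0 · l_5 = 250 × 0.224 = 56 → 56

56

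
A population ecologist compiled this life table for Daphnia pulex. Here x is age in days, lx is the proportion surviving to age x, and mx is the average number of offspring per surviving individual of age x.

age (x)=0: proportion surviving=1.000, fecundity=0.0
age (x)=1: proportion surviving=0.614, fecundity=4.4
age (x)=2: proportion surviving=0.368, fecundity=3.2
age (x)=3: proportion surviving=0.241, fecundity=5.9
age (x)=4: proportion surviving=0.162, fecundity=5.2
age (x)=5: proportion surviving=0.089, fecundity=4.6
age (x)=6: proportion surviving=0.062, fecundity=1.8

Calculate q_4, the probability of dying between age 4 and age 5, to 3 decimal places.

q_4 = (l_4 − l_5) / l_4 = (0.162 − 0.089) / 0.162
     = 0.073 / 0.162 = 0.450617… → 0.451

0.451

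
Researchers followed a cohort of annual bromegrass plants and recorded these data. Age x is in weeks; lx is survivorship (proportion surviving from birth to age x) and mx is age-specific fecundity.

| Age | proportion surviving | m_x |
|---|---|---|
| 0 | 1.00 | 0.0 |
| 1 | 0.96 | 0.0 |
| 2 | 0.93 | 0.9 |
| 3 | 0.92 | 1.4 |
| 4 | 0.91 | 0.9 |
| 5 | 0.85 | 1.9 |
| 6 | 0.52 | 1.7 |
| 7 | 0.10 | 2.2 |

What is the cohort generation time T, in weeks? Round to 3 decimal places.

4.191

lx·mx: 0, 0, 0.837, 1.288, 0.819, 1.615, 0.884, 0.22 → R0 = 5.663
x·lx·mx: 0, 0, 1.674, 3.864, 3.276, 8.075, 5.304, 1.54 → Σ = 23.733
T = 23.733 / 5.663 = 4.190888… → 4.191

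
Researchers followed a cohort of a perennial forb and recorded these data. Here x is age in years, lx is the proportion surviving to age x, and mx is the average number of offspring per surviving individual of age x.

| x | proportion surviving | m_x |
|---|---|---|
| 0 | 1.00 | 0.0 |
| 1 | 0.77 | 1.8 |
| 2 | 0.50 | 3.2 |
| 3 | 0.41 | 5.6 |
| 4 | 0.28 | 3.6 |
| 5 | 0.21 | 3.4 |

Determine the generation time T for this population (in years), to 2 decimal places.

2.72

lx·mx: 0, 1.386, 1.6, 2.296, 1.008, 0.714 → R0 = 7.004
x·lx·mx: 0, 1.386, 3.2, 6.888, 4.032, 3.57 → Σ = 19.076
T = 19.076 / 7.004 = 2.723587… → 2.72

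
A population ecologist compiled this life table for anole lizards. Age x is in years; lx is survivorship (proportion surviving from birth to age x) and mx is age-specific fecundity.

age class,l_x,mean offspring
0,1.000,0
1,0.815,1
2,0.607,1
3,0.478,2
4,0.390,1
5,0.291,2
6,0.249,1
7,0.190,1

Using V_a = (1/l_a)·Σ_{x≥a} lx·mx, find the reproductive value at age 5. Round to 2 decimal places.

lx·mx for x ≥ 5: 0.582, 0.249, 0.19 → sum = 1.021
V_5 = 1.021 / l_5 = 1.021 / 0.291 = 3.508591… → 3.51

3.51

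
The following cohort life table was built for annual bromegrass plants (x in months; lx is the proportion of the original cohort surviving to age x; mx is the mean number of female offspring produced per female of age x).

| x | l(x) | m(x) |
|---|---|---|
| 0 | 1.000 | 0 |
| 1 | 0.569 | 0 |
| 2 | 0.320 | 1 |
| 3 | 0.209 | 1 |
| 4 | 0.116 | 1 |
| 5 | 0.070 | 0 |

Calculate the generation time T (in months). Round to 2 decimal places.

2.68

lx·mx: 0, 0, 0.32, 0.209, 0.116, 0 → R0 = 0.645
x·lx·mx: 0, 0, 0.64, 0.627, 0.464, 0 → Σ = 1.731
T = 1.731 / 0.645 = 2.683721… → 2.68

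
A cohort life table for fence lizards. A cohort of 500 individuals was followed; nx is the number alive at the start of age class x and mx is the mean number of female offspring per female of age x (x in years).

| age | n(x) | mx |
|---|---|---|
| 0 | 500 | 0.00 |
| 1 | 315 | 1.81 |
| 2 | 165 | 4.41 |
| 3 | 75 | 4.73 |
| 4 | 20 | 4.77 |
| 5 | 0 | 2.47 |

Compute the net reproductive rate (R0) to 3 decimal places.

lx = nx/n0 = nx/500: 1, 0.63, 0.33, 0.15, 0.04, 0
lx·mx by age: 0, 1.1403, 1.4553, 0.7095, 0.1908, 0
R0 = Σ lx·mx = 3.4959 → 3.496

3.496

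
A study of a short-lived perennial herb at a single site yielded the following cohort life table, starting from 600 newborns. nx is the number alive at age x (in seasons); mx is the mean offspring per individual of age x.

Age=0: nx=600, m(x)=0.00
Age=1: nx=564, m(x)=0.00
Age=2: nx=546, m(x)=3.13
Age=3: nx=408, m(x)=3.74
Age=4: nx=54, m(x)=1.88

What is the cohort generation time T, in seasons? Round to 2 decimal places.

lx = nx/n0 = nx/600: 1, 0.94, 0.91, 0.68, 0.09
lx·mx: 0, 0, 2.8483, 2.5432, 0.1692 → R0 = 5.5607
x·lx·mx: 0, 0, 5.6966, 7.6296, 0.6768 → Σ = 14.003
T = 14.003 / 5.5607 = 2.518208… → 2.52

2.52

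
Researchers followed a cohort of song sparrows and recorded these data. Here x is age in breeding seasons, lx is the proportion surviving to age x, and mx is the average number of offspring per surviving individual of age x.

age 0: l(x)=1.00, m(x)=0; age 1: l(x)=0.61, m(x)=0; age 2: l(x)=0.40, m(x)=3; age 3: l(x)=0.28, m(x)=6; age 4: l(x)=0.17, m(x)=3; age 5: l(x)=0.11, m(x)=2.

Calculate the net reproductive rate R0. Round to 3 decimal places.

3.610

lx·mx by age: 0, 0, 1.2, 1.68, 0.51, 0.22
R0 = Σ lx·mx = 3.61 → 3.610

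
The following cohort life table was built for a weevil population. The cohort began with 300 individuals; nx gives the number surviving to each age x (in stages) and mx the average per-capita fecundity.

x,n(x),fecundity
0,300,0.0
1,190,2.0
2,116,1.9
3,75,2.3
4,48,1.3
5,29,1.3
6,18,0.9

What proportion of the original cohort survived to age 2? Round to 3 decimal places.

l_2 = n_2/n_0 = 116/300 = 0.386667… → 0.387

0.387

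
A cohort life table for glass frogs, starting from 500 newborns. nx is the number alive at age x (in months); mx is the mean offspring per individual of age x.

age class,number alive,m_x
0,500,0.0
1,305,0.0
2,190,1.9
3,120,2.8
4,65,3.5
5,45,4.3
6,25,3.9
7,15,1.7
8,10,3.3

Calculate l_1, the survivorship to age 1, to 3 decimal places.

l_1 = n_1/n_0 = 305/500 = 0.61 → 0.610

0.610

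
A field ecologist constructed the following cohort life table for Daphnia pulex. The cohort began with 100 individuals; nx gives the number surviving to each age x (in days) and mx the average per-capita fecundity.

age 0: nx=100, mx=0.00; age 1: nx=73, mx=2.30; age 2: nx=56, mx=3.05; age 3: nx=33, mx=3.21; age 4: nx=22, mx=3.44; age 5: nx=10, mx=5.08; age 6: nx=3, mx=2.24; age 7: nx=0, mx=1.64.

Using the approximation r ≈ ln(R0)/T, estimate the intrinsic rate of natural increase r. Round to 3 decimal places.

0.712

lx = nx/n0 = nx/100: 1, 0.73, 0.56, 0.33, 0.22, 0.1, 0.03, 0
R0 = Σ lx·mx = 0 + 1.679 + 1.708 + 1.0593 + 0.7568 + 0.508 + 0.0672 + 0 = 5.7783
Σ x·lx·mx = 14.2433; T = 14.2433/5.7783 = 2.46496…
r ≈ ln(R0)/T = ln(5.7783)/2.46496… = 0.71162… → 0.712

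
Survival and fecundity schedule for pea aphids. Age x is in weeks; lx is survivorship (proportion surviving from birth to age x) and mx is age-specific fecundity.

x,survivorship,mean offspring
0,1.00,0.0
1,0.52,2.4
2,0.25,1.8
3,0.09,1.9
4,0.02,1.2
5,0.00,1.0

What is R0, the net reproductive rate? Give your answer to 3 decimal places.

1.893

lx·mx by age: 0, 1.248, 0.45, 0.171, 0.024, 0
R0 = Σ lx·mx = 1.893 → 1.893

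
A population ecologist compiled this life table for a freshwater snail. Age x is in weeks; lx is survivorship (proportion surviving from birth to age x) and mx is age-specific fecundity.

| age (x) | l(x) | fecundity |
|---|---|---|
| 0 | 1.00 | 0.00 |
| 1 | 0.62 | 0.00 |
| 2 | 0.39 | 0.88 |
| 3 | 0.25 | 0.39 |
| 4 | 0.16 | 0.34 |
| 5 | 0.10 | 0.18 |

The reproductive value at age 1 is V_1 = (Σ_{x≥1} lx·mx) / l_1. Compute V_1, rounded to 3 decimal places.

0.828

lx·mx for x ≥ 1: 0, 0.3432, 0.0975, 0.0544, 0.018 → sum = 0.5131
V_1 = 0.5131 / l_1 = 0.5131 / 0.62 = 0.827581… → 0.828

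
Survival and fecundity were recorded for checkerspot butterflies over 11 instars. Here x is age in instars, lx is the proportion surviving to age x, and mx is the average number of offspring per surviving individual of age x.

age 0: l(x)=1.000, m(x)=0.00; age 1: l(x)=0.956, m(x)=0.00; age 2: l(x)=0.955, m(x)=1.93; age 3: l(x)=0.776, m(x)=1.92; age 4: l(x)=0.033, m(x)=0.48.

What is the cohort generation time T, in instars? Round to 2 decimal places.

2.45

lx·mx: 0, 0, 1.84315, 1.48992, 0.01584 → R0 = 3.34891
x·lx·mx: 0, 0, 3.6863, 4.46976, 0.06336 → Σ = 8.21942
T = 8.21942 / 3.34891 = 2.454357… → 2.45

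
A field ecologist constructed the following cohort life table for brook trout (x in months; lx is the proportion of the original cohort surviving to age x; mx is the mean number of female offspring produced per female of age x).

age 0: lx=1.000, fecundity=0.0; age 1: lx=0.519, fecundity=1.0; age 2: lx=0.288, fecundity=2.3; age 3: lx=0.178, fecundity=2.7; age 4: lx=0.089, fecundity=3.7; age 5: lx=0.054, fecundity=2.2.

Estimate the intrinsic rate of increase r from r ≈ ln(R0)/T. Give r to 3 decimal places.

0.303

R0 = Σ lx·mx = 0 + 0.519 + 0.6624 + 0.4806 + 0.3293 + 0.1188 = 2.1101
Σ x·lx·mx = 5.1968; T = 5.1968/2.1101 = 2.46282…
r ≈ ln(R0)/T = ln(2.1101)/2.46282… = 0.3032… → 0.303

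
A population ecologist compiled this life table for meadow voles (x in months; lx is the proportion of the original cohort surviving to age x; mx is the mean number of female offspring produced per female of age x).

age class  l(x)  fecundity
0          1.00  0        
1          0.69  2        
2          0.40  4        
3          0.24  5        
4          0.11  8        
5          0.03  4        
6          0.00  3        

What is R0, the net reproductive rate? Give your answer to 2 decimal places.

lx·mx by age: 0, 1.38, 1.6, 1.2, 0.88, 0.12, 0
R0 = Σ lx·mx = 5.18 → 5.18

5.18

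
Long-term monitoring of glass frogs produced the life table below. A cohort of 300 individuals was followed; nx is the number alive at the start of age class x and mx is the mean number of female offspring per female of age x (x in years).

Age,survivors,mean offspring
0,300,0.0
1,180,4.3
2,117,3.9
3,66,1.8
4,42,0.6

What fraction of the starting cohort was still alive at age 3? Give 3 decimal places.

l_3 = n_3/n_0 = 66/300 = 0.22 → 0.220

0.220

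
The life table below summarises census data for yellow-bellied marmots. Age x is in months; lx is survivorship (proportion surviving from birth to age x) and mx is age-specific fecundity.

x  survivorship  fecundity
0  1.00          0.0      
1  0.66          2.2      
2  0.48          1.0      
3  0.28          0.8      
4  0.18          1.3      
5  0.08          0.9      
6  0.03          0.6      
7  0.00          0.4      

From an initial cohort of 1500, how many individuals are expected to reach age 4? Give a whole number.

270

Expected survivors = N0 · l_4 = 1500 × 0.18 = 270 → 270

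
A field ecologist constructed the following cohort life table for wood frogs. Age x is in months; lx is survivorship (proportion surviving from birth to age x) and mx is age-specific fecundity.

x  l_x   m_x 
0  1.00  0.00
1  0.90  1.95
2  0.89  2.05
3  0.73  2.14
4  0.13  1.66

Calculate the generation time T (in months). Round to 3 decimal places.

2.045

lx·mx: 0, 1.755, 1.8245, 1.5622, 0.2158 → R0 = 5.3575
x·lx·mx: 0, 1.755, 3.649, 4.6866, 0.8632 → Σ = 10.9538
T = 10.9538 / 5.3575 = 2.044573… → 2.045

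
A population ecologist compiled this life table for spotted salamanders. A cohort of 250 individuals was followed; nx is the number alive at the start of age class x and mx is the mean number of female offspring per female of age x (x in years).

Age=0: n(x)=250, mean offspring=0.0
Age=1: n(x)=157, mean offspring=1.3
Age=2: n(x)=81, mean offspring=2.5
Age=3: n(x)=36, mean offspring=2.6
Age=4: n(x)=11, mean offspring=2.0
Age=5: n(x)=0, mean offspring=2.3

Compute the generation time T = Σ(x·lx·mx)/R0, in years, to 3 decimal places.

lx = nx/n0 = nx/250: 1, 0.628, 0.324, 0.144, 0.044, 0
lx·mx: 0, 0.8164, 0.81, 0.3744, 0.088, 0 → R0 = 2.0888
x·lx·mx: 0, 0.8164, 1.62, 1.1232, 0.352, 0 → Σ = 3.9116
T = 3.9116 / 2.0888 = 1.872654… → 1.873

1.873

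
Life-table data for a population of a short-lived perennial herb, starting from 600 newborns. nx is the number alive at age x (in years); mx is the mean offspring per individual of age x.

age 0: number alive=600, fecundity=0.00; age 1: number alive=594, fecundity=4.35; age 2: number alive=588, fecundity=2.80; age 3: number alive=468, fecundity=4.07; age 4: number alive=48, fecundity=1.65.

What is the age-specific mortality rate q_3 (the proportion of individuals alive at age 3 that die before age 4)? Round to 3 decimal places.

0.897

lx = nx/n0 = nx/600: 1, 0.99, 0.98, 0.78, 0.08
q_3 = (l_3 − l_4) / l_3 = (0.78 − 0.08) / 0.78
     = 0.7 / 0.78 = 0.897436… → 0.897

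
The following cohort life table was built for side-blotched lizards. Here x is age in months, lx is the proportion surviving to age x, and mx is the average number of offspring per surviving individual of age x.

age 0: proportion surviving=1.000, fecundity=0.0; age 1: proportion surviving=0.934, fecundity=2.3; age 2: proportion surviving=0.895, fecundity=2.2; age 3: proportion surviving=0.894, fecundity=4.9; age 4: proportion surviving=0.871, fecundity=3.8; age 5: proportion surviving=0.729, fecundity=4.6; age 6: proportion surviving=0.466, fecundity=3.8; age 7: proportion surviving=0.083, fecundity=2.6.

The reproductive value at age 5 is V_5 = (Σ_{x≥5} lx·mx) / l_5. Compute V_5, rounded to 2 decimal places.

lx·mx for x ≥ 5: 3.3534, 1.7708, 0.2158 → sum = 5.34
V_5 = 5.34 / l_5 = 5.34 / 0.729 = 7.325103… → 7.33

7.33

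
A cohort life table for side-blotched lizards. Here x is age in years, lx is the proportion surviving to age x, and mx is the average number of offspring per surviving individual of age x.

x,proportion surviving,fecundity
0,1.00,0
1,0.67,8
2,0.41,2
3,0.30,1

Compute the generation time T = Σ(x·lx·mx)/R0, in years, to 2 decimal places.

1.22

lx·mx: 0, 5.36, 0.82, 0.3 → R0 = 6.48
x·lx·mx: 0, 5.36, 1.64, 0.9 → Σ = 7.9
T = 7.9 / 6.48 = 1.219136… → 1.22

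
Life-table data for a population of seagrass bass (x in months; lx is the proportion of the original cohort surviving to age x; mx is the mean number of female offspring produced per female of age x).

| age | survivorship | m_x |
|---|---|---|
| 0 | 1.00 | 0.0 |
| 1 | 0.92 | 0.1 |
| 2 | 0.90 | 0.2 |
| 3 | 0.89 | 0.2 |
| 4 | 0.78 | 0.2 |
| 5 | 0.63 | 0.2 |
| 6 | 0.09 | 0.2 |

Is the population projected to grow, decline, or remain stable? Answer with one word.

declining

R0 = Σ lx·mx = 0 + 0.092 + 0.18 + 0.178 + 0.156 + 0.126 + 0.018 = 0.75
R0 < 1, so the population is declining.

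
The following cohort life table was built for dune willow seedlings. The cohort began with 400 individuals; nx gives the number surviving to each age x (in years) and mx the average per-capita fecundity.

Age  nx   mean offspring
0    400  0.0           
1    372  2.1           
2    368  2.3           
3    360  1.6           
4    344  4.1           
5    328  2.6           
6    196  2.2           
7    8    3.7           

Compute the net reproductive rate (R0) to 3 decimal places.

12.319

lx = nx/n0 = nx/400: 1, 0.93, 0.92, 0.9, 0.86, 0.82, 0.49, 0.02
lx·mx by age: 0, 1.953, 2.116, 1.44, 3.526, 2.132, 1.078, 0.074
R0 = Σ lx·mx = 12.319 → 12.319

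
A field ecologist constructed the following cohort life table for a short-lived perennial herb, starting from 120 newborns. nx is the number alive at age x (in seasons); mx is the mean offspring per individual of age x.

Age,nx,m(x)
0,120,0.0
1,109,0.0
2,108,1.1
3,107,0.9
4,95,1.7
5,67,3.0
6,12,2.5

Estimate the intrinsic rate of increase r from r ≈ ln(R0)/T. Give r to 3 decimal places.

0.418

lx = nx/n0 = nx/120: 1, 0.90833…, 0.9, 0.89167…, 0.79167…, 0.55833…, 0.1
R0 = Σ lx·mx = 0 + 0 + 0.99 + 0.8025… + 1.34583… + 1.675… + 0.25 = 5.063333…
Σ x·lx·mx = 19.645833…; T = 19.645833…/5.063333… = 3.88002…
r ≈ ln(R0)/T = ln(5.063333…)/3.88002… = 0.41805… → 0.418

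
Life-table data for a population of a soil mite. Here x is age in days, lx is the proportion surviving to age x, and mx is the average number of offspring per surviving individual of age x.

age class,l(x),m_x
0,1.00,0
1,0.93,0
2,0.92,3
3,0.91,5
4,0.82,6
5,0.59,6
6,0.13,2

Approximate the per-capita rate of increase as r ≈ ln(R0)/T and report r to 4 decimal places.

0.7654

R0 = Σ lx·mx = 0 + 0 + 2.76 + 4.55 + 4.92 + 3.54 + 0.26 = 16.03
Σ x·lx·mx = 58.11; T = 58.11/16.03 = 3.62508…
r ≈ ln(R0)/T = ln(16.03)/3.62508… = 0.765352… → 0.7654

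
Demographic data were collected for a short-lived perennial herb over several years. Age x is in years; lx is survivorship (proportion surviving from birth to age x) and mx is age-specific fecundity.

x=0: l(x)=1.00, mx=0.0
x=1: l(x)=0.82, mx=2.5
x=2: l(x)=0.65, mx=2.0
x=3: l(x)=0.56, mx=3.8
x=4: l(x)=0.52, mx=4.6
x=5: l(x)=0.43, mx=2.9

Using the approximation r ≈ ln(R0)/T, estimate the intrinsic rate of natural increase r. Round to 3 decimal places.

0.751

R0 = Σ lx·mx = 0 + 2.05 + 1.3 + 2.128 + 2.392 + 1.247 = 9.117
Σ x·lx·mx = 26.837; T = 26.837/9.117 = 2.94362…
r ≈ ln(R0)/T = ln(9.117)/2.94362… = 0.75082… → 0.751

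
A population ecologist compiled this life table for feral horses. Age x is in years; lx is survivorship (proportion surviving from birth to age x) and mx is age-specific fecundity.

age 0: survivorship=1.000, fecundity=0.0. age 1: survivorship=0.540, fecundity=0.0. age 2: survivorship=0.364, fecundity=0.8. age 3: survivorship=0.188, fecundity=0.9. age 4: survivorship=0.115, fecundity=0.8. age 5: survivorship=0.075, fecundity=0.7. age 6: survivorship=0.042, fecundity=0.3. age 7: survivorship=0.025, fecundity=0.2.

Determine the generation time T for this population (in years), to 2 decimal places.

lx·mx: 0, 0, 0.2912, 0.1692, 0.092, 0.0525, 0.0126, 0.005 → R0 = 0.6225
x·lx·mx: 0, 0, 0.5824, 0.5076, 0.368, 0.2625, 0.0756, 0.035 → Σ = 1.8311
T = 1.8311 / 0.6225 = 2.941526… → 2.94

2.94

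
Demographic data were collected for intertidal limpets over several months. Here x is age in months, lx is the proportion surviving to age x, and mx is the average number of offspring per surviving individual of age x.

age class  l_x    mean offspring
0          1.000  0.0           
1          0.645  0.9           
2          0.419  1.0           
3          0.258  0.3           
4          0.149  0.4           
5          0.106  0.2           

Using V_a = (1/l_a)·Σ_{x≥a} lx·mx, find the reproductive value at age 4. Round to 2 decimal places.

0.54

lx·mx for x ≥ 4: 0.0596, 0.0212 → sum = 0.0808
V_4 = 0.0808 / l_4 = 0.0808 / 0.149 = 0.542282… → 0.54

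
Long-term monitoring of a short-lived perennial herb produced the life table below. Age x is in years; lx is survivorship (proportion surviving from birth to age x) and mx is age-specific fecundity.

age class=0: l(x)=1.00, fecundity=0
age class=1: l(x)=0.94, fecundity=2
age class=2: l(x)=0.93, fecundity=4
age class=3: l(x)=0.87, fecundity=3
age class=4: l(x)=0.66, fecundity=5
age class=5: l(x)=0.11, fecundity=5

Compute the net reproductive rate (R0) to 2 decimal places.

lx·mx by age: 0, 1.88, 3.72, 2.61, 3.3, 0.55
R0 = Σ lx·mx = 12.06 → 12.06

12.06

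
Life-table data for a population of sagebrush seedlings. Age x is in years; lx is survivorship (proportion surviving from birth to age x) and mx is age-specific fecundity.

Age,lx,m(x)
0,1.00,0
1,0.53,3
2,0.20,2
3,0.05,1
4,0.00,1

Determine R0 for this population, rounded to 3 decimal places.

lx·mx by age: 0, 1.59, 0.4, 0.05, 0
R0 = Σ lx·mx = 2.04 → 2.040

2.040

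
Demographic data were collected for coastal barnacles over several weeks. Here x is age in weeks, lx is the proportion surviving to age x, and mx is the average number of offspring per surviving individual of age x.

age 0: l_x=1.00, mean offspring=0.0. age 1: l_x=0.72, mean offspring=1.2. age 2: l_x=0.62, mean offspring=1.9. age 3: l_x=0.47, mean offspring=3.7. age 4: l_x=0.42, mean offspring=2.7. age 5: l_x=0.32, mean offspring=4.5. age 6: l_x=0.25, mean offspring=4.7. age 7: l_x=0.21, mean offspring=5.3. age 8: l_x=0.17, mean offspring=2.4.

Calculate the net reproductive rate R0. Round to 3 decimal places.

lx·mx by age: 0, 0.864, 1.178, 1.739, 1.134, 1.44, 1.175, 1.113, 0.408
R0 = Σ lx·mx = 9.051 → 9.051

9.051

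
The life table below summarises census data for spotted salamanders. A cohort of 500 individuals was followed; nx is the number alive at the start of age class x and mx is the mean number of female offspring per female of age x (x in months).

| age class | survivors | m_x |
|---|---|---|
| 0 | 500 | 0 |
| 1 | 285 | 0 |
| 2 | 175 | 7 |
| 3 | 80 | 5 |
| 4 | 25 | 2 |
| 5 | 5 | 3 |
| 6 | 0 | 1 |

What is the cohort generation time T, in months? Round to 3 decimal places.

2.322

lx = nx/n0 = nx/500: 1, 0.57, 0.35, 0.16, 0.05, 0.01, 0
lx·mx: 0, 0, 2.45, 0.8, 0.1, 0.03, 0 → R0 = 3.38
x·lx·mx: 0, 0, 4.9, 2.4, 0.4, 0.15, 0 → Σ = 7.85
T = 7.85 / 3.38 = 2.322485… → 2.322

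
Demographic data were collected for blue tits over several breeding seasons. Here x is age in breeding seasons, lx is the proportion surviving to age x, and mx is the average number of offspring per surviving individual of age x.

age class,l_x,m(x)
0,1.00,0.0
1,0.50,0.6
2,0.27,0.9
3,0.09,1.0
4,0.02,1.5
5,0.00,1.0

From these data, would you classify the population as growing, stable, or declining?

declining

R0 = Σ lx·mx = 0 + 0.3 + 0.243 + 0.09 + 0.03 + 0 = 0.663
R0 < 1, so the population is declining.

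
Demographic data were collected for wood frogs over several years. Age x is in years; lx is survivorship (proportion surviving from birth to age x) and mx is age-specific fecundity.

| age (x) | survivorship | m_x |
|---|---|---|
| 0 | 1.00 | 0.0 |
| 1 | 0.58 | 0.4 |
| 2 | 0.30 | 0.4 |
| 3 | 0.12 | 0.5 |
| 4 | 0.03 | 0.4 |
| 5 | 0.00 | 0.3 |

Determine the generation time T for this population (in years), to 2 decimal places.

lx·mx: 0, 0.232, 0.12, 0.06, 0.012, 0 → R0 = 0.424
x·lx·mx: 0, 0.232, 0.24, 0.18, 0.048, 0 → Σ = 0.7
T = 0.7 / 0.424 = 1.650943… → 1.65

1.65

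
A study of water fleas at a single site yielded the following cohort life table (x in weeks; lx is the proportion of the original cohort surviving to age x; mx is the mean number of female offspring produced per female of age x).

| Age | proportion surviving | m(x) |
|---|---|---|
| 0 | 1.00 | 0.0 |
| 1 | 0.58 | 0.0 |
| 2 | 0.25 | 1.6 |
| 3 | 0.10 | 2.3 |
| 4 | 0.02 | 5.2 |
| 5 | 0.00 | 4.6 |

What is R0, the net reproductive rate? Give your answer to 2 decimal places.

0.73

lx·mx by age: 0, 0, 0.4, 0.23, 0.104, 0
R0 = Σ lx·mx = 0.734 → 0.73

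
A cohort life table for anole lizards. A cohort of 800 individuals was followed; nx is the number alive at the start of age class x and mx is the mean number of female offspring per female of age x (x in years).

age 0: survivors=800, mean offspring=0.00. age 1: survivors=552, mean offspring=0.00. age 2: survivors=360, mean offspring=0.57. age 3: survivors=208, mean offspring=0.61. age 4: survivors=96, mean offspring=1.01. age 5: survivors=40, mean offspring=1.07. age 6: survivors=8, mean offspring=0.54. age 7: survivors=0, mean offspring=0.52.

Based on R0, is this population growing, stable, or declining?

declining

lx = nx/n0 = nx/800: 1, 0.69, 0.45, 0.26, 0.12, 0.05, 0.01, 0
R0 = Σ lx·mx = 0 + 0 + 0.2565 + 0.1586 + 0.1212 + 0.0535 + 0.0054 + 0 = 0.5952
R0 < 1, so the population is declining.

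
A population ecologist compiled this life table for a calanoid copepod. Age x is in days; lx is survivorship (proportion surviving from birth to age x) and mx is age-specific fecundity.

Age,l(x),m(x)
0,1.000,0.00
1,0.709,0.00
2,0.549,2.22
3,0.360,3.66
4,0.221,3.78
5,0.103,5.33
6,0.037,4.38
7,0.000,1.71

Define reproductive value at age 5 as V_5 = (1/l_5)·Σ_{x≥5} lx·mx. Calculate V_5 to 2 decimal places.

lx·mx for x ≥ 5: 0.54899, 0.16206, 0 → sum = 0.71105
V_5 = 0.71105 / l_5 = 0.71105 / 0.103 = 6.903398… → 6.90

6.90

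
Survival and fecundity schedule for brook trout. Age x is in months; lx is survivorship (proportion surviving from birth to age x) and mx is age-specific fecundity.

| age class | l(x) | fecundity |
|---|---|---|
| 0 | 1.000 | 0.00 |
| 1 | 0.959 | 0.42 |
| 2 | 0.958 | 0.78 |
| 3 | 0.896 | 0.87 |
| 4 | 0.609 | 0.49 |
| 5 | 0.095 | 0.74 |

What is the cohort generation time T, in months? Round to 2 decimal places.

lx·mx: 0, 0.40278, 0.74724, 0.77952, 0.29841, 0.0703 → R0 = 2.29825
x·lx·mx: 0, 0.40278, 1.49448, 2.33856, 1.19364, 0.3515 → Σ = 5.78096
T = 5.78096 / 2.29825 = 2.515375… → 2.52

2.52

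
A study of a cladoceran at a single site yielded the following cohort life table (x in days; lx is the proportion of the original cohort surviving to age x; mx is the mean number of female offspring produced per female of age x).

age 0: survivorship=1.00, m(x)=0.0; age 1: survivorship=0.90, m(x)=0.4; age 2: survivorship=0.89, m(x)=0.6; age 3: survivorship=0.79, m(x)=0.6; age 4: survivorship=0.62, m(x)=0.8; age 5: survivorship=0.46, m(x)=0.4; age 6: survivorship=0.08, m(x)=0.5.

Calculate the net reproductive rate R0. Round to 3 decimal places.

lx·mx by age: 0, 0.36, 0.534, 0.474, 0.496, 0.184, 0.04
R0 = Σ lx·mx = 2.088 → 2.088

2.088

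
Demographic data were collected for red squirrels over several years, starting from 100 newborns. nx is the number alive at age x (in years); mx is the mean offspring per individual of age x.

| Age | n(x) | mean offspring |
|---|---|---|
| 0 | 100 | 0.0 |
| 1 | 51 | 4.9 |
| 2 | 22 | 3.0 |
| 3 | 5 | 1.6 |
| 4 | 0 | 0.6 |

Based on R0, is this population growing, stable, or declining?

growing

lx = nx/n0 = nx/100: 1, 0.51, 0.22, 0.05, 0
R0 = Σ lx·mx = 0 + 2.499 + 0.66 + 0.08 + 0 = 3.239
R0 > 1, so the population is growing.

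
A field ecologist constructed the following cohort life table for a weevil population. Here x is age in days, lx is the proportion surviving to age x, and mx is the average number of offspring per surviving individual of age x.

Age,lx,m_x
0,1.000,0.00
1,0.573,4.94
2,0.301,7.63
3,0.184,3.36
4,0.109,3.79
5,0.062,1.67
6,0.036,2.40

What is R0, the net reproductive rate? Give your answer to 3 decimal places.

6.349

lx·mx by age: 0, 2.83062, 2.29663, 0.61824, 0.41311, 0.10354, 0.0864
R0 = Σ lx·mx = 6.34854 → 6.349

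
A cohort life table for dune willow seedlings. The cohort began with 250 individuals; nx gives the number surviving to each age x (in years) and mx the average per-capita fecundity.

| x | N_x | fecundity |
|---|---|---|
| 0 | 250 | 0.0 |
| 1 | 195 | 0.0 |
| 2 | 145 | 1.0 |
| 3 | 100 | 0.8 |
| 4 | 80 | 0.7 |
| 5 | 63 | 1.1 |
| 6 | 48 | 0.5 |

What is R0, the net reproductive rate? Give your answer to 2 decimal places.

1.50

lx = nx/n0 = nx/250: 1, 0.78, 0.58, 0.4, 0.32, 0.252, 0.192
lx·mx by age: 0, 0, 0.58, 0.32, 0.224, 0.2772, 0.096
R0 = Σ lx·mx = 1.4972 → 1.50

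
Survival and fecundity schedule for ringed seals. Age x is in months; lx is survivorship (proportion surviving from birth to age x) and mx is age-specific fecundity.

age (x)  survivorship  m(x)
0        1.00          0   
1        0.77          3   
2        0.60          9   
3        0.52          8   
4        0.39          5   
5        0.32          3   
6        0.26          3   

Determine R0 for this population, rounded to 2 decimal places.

15.56

lx·mx by age: 0, 2.31, 5.4, 4.16, 1.95, 0.96, 0.78
R0 = Σ lx·mx = 15.56 → 15.56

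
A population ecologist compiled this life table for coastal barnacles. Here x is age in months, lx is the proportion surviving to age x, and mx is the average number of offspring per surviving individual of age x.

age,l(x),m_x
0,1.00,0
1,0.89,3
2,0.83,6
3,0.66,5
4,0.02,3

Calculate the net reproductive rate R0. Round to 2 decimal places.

11.01

lx·mx by age: 0, 2.67, 4.98, 3.3, 0.06
R0 = Σ lx·mx = 11.01 → 11.01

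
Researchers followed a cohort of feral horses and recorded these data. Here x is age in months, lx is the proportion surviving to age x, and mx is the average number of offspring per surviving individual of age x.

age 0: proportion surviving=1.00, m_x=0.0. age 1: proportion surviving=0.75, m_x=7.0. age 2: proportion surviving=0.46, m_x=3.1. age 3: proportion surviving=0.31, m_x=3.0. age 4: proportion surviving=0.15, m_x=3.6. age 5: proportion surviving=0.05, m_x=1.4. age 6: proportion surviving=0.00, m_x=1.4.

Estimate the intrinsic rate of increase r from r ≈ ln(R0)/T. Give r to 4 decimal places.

1.2911

R0 = Σ lx·mx = 0 + 5.25 + 1.426 + 0.93 + 0.54 + 0.07 + 0 = 8.216
Σ x·lx·mx = 13.402; T = 13.402/8.216 = 1.63121…
r ≈ ln(R0)/T = ln(8.216)/1.63121… = 1.291119… → 1.2911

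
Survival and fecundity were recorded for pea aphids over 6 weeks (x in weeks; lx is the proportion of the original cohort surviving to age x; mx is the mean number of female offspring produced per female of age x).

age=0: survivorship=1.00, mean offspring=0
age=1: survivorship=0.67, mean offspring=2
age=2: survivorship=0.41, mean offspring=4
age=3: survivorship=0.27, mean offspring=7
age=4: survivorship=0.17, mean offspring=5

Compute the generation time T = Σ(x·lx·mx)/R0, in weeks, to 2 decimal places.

2.39

lx·mx: 0, 1.34, 1.64, 1.89, 0.85 → R0 = 5.72
x·lx·mx: 0, 1.34, 3.28, 5.67, 3.4 → Σ = 13.69
T = 13.69 / 5.72 = 2.393357… → 2.39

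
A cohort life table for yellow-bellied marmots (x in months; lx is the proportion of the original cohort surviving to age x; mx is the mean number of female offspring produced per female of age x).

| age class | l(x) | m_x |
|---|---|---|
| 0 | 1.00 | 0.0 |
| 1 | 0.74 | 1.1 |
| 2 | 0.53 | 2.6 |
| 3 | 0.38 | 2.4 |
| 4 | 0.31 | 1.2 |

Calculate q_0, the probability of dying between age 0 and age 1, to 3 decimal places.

0.260

q_0 = (l_0 − l_1) / l_0 = (1 − 0.74) / 1
     = 0.26 / 1 = 0.26 → 0.260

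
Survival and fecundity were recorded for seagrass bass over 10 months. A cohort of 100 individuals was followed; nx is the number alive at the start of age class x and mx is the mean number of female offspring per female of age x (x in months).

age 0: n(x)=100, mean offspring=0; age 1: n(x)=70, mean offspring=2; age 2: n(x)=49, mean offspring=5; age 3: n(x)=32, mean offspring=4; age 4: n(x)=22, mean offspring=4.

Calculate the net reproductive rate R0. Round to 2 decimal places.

6.01

lx = nx/n0 = nx/100: 1, 0.7, 0.49, 0.32, 0.22
lx·mx by age: 0, 1.4, 2.45, 1.28, 0.88
R0 = Σ lx·mx = 6.01 → 6.01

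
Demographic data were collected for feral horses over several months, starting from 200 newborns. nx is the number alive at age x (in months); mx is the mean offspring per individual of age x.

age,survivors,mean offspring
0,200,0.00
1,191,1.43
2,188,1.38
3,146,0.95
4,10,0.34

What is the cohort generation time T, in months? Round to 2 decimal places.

1.81

lx = nx/n0 = nx/200: 1, 0.955, 0.94, 0.73, 0.05
lx·mx: 0, 1.36565, 1.2972, 0.6935, 0.017 → R0 = 3.37335
x·lx·mx: 0, 1.36565, 2.5944, 2.0805, 0.068 → Σ = 6.10855
T = 6.10855 / 3.37335 = 1.810826… → 1.81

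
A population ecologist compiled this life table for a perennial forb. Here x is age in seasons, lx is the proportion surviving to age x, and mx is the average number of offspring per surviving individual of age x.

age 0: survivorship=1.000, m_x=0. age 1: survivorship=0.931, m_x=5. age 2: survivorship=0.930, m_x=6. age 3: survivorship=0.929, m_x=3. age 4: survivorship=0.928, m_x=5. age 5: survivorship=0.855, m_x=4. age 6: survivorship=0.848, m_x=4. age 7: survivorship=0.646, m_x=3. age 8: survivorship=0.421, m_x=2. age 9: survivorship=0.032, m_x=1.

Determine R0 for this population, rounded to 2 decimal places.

lx·mx by age: 0, 4.655, 5.58, 2.787, 4.64, 3.42, 3.392, 1.938, 0.842, 0.032
R0 = Σ lx·mx = 27.286 → 27.29

27.29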